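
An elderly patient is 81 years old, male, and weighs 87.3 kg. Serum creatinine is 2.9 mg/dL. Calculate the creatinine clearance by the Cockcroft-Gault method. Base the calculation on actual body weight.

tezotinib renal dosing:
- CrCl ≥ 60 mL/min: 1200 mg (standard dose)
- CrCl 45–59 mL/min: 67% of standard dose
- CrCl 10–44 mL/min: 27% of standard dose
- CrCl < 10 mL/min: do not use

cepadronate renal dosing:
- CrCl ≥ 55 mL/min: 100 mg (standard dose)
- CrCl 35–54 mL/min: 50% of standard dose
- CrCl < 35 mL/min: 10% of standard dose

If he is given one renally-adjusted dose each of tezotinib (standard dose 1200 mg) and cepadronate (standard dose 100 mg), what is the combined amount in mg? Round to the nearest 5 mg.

CrCl = (140 − 81) × 87.3 / (72 × 2.9) = 5150.7 / 208.80 ≈ 24.7 mL/min
CrCl ≈ 25 mL/min.
tezotinib: 10–44 mL/min → 27% of 1200 mg = 324 mg.
cepadronate: < 35 mL/min → 10% of 100 mg = 10 mg.
Total = 324 + 10 = 334 mg.

335 mg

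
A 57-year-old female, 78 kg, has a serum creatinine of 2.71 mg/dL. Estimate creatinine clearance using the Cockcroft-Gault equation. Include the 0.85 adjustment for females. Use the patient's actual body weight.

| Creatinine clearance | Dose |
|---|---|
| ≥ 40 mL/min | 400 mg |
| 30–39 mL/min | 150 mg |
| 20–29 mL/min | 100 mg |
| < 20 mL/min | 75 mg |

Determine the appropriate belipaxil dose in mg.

100 mg

CrCl = (140 − 57) × 78 / (72 × 2.71) × 0.85 = 6474.0 / 195.12 × 0.85 ≈ 28.2 mL/min
CrCl ≈ 28 mL/min → bracket 20–29 mL/min.
Dose for this bracket: 100 mg.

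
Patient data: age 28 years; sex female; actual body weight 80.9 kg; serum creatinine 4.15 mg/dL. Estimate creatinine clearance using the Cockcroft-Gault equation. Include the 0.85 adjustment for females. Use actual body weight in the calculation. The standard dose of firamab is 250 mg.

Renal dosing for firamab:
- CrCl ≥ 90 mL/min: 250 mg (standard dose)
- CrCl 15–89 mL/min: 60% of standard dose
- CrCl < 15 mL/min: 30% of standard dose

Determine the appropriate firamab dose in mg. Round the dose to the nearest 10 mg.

CrCl = (140 − 28) × 80.9 / (72 × 4.15) × 0.85 = 9060.8 / 298.80 × 0.85 ≈ 25.8 mL/min
CrCl ≈ 26 mL/min → bracket 15–89 mL/min.
60% of 250 mg = 150 mg

150 mg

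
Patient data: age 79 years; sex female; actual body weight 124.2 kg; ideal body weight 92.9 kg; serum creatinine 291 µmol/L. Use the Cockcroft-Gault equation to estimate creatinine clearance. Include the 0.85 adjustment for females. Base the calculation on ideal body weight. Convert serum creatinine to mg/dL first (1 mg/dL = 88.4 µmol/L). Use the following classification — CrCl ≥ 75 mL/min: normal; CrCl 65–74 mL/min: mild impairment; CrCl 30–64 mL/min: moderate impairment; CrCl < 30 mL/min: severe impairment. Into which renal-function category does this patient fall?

severe impairment

SCr = 291 / 88.4 = 3.292 mg/dL
CrCl = (140 − 79) × 92.9 / (72 × 3.292) × 0.85 = 5666.9 / 237.02 × 0.85 ≈ 20.3 mL/min
20 mL/min falls in the 'severe impairment' range.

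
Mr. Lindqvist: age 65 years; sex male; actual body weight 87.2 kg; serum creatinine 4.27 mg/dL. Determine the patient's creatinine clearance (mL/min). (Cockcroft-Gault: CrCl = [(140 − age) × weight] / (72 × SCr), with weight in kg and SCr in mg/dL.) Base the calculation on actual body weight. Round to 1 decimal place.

21.3 mL/min

CrCl = (140 − 65) × 87.2 / (72 × 4.27) = 6540.0 / 307.44 ≈ 21.3 mL/min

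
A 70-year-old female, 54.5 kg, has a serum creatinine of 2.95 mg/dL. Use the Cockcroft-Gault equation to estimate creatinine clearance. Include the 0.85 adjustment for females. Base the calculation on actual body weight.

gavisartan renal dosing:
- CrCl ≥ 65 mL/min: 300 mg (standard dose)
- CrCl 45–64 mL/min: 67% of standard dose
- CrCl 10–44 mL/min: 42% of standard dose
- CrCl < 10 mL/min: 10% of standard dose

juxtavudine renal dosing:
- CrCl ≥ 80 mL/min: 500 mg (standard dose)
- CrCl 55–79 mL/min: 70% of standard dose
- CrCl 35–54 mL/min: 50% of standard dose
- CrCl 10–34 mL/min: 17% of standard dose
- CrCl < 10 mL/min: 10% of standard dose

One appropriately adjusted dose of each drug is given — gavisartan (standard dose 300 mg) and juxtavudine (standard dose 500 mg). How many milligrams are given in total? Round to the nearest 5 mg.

CrCl = (140 − 70) × 54.5 / (72 × 2.95) × 0.85 = 3815.0 / 212.40 × 0.85 ≈ 15.3 mL/min
CrCl ≈ 15 mL/min.
gavisartan: 10–44 mL/min → 42% of 300 mg = 126 mg.
juxtavudine: 10–34 mL/min → 17% of 500 mg = 85 mg.
Total = 126 + 85 = 211 mg.

210 mg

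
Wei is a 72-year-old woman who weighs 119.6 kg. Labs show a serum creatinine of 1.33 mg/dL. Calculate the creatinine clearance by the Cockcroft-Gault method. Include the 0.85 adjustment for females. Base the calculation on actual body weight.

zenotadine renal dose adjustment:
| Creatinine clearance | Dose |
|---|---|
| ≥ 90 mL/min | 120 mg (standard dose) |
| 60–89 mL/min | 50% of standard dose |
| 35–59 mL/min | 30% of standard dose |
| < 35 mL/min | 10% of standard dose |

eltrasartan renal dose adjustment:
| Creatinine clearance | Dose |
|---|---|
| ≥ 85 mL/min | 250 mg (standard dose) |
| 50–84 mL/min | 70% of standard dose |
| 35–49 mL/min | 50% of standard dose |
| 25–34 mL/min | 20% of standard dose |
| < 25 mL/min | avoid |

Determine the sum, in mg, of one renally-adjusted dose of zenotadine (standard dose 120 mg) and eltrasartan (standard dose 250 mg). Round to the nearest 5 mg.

CrCl = (140 − 72) × 119.6 / (72 × 1.33) × 0.85 = 8132.8 / 95.76 × 0.85 ≈ 72.2 mL/min
CrCl ≈ 72 mL/min.
zenotadine: 60–89 mL/min → 50% of 120 mg = 60 mg.
eltrasartan: 50–84 mL/min → 70% of 250 mg = 175 mg.
Total = 60 + 175 = 235 mg.

235 mg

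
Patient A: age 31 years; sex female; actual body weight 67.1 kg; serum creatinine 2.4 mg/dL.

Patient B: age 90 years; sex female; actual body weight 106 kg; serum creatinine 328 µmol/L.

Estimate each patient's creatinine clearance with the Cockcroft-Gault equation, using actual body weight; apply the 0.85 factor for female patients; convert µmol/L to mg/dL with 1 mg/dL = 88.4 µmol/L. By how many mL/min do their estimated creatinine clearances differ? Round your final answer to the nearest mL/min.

Patient A: CrCl = (140 − 31) × 67.1 / (72 × 2.4) × 0.85 = 7313.9 / 172.80 × 0.85 ≈ 36.0 mL/min
Patient B: SCr = 328 / 88.4 = 3.71 mg/dL
Patient B: CrCl = (140 − 90) × 106 / (72 × 3.71) × 0.85 = 5300.0 / 267.12 × 0.85 ≈ 16.9 mL/min
|36.0 − 16.9| = 19.1 mL/min

19 mL/min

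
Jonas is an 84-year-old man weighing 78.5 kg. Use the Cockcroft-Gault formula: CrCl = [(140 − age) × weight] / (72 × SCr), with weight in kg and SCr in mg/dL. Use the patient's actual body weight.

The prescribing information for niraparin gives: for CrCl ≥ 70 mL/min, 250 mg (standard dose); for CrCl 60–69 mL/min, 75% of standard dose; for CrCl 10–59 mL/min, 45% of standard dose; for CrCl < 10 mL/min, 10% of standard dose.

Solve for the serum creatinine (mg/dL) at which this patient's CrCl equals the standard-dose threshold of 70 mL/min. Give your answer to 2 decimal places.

Standard dose requires CrCl ≥ 70 mL/min.
Set (140 − 84) × 78.5 / (72 × SCr) = 70
SCr = (140 − 84) × 78.5 / (72 × 70) = 0.872 mg/dL

0.87 mg/dL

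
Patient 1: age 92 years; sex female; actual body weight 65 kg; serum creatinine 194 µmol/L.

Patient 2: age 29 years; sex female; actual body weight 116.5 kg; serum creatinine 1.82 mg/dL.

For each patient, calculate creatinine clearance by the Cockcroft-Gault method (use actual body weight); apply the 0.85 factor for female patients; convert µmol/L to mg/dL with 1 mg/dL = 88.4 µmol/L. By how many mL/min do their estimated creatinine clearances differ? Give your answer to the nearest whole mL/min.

67 mL/min

Patient 1: SCr = 194 / 88.4 = 2.195 mg/dL
Patient 1: CrCl = (140 − 92) × 65 / (72 × 2.195) × 0.85 = 3120.0 / 158.04 × 0.85 ≈ 16.8 mL/min
Patient 2: CrCl = (140 − 29) × 116.5 / (72 × 1.82) × 0.85 = 12931.5 / 131.04 × 0.85 ≈ 83.9 mL/min
|16.8 − 83.9| = 67.1 mL/min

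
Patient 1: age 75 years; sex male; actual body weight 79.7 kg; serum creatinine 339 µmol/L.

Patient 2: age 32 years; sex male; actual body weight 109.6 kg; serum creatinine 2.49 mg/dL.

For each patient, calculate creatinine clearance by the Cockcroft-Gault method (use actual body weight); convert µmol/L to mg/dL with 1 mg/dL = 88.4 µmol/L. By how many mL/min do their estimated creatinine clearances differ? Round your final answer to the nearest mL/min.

Patient 1: SCr = 339 / 88.4 = 3.835 mg/dL
Patient 1: CrCl = (140 − 75) × 79.7 / (72 × 3.835) = 5180.5 / 276.12 ≈ 18.8 mL/min
Patient 2: CrCl = (140 − 32) × 109.6 / (72 × 2.49) = 11836.8 / 179.28 ≈ 66.0 mL/min
|18.8 − 66.0| = 47.2 mL/min

47 mL/min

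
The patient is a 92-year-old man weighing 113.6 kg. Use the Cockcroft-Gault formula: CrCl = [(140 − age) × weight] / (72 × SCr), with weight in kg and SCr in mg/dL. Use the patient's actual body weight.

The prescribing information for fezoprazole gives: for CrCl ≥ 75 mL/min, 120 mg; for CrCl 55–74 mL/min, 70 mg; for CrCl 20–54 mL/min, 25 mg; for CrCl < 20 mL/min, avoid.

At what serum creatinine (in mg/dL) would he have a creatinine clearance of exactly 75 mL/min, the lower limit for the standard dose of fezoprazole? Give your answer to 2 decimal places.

1.01 mg/dL

Standard dose requires CrCl ≥ 75 mL/min.
Set (140 − 92) × 113.6 / (72 × SCr) = 75
SCr = (140 − 92) × 113.6 / (72 × 75) = 1.010 mg/dL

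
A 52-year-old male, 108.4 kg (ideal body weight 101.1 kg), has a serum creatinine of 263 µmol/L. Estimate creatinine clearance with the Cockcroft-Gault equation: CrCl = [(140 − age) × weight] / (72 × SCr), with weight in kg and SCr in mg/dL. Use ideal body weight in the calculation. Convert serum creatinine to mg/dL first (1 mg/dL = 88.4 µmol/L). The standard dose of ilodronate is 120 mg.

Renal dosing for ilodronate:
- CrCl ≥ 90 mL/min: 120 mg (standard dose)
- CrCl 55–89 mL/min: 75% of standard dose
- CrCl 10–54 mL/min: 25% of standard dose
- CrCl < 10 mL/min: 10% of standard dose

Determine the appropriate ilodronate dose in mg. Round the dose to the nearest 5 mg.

SCr = 263 / 88.4 = 2.975 mg/dL
CrCl = (140 − 52) × 101.1 / (72 × 2.975) = 8896.8 / 214.20 ≈ 41.5 mL/min
CrCl ≈ 42 mL/min → bracket 10–54 mL/min.
25% of 120 mg = 30 mg

30 mg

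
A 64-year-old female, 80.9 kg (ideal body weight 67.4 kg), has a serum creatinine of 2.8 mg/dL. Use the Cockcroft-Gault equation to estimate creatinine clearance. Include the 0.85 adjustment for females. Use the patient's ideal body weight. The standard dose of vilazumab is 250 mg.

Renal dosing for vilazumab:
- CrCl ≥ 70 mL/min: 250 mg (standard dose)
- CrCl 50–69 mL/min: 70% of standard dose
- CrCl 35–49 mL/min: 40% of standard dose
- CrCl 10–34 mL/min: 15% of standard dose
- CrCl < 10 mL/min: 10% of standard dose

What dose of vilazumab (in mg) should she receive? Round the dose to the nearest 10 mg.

40 mg

CrCl = (140 − 64) × 67.4 / (72 × 2.8) × 0.85 = 5122.4 / 201.60 × 0.85 ≈ 21.6 mL/min
CrCl ≈ 22 mL/min → bracket 10–34 mL/min.
15% of 250 mg = 37.5 mg → 40 mg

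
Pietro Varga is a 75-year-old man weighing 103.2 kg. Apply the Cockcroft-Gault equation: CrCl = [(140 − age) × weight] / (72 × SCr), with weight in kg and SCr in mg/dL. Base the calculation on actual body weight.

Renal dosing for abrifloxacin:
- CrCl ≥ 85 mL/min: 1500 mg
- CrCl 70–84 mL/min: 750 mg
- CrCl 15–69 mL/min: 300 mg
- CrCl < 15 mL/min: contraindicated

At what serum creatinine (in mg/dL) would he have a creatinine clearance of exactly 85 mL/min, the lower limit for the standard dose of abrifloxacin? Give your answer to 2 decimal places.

1.10 mg/dL

Standard dose requires CrCl ≥ 85 mL/min.
Set (140 − 75) × 103.2 / (72 × SCr) = 85
SCr = (140 − 75) × 103.2 / (72 × 85) = 1.096 mg/dL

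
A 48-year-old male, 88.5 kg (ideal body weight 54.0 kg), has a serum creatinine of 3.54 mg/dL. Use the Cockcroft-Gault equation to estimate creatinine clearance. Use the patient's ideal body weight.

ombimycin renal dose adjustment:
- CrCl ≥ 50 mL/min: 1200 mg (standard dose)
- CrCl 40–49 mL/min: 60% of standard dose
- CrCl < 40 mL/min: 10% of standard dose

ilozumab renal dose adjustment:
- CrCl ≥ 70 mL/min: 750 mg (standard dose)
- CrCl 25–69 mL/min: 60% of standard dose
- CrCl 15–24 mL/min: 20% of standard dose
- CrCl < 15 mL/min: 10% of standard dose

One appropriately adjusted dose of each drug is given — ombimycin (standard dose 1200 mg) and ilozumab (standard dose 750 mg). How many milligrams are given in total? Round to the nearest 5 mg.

CrCl = (140 − 48) × 54 / (72 × 3.54) = 4968.0 / 254.88 ≈ 19.5 mL/min
CrCl ≈ 19 mL/min.
ombimycin: < 40 mL/min → 10% of 1200 mg = 120 mg.
ilozumab: 15–24 mL/min → 20% of 750 mg = 150 mg.
Total = 120 + 150 = 270 mg.

270 mg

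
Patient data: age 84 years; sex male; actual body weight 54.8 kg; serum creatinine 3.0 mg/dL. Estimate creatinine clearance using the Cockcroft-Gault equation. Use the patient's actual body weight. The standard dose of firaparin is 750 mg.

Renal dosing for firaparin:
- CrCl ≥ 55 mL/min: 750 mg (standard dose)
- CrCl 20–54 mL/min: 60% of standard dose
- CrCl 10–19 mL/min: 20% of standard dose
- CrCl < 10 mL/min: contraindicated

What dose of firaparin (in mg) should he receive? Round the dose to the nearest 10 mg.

CrCl = (140 − 84) × 54.8 / (72 × 3) = 3068.8 / 216.00 ≈ 14.2 mL/min
CrCl ≈ 14 mL/min → bracket 10–19 mL/min.
20% of 750 mg = 150 mg

150 mg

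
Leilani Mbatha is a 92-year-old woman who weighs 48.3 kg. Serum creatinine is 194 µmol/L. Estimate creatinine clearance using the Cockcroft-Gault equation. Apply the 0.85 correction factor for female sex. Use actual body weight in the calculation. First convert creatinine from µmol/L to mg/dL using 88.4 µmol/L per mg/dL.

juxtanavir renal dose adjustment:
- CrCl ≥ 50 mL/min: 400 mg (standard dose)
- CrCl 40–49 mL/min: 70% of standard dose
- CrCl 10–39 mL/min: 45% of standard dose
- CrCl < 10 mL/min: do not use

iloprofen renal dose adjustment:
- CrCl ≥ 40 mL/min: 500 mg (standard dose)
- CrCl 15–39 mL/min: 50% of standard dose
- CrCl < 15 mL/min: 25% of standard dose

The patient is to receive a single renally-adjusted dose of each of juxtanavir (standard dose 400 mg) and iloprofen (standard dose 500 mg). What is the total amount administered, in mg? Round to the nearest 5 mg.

SCr = 194 / 88.4 = 2.195 mg/dL
CrCl = (140 − 92) × 48.3 / (72 × 2.195) × 0.85 = 2318.4 / 158.04 × 0.85 ≈ 12.5 mL/min
CrCl ≈ 12 mL/min.
juxtanavir: 10–39 mL/min → 45% of 400 mg = 180 mg.
iloprofen: < 15 mL/min → 25% of 500 mg = 125 mg.
Total = 180 + 125 = 305 mg.

305 mg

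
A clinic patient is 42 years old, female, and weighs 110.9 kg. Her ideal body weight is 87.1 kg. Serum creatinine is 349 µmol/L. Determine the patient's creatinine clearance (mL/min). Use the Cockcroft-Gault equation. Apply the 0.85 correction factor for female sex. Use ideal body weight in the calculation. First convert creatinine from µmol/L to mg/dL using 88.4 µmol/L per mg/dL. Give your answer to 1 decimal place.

25.5 mL/min

SCr = 349 / 88.4 = 3.948 mg/dL
CrCl = (140 − 42) × 87.1 / (72 × 3.948) × 0.85 = 8535.8 / 284.26 × 0.85 ≈ 25.5 mL/min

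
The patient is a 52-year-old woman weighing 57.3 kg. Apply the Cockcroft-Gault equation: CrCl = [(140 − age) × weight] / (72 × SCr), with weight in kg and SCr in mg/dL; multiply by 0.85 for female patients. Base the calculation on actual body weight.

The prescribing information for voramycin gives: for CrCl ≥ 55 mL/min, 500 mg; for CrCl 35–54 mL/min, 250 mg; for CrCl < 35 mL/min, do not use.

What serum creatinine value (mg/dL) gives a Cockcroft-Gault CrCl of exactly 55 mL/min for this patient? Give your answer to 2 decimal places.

Standard dose requires CrCl ≥ 55 mL/min.
Set (140 − 52) × 57.3 × 0.85 / (72 × SCr) = 55
SCr = (140 − 52) × 57.3 × 0.85 / (72 × 55) = 1.082 mg/dL

1.08 mg/dL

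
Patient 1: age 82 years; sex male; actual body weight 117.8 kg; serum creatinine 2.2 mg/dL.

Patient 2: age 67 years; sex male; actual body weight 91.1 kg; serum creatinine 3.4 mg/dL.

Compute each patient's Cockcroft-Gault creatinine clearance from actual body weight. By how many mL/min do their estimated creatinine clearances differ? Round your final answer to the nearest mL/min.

16 mL/min

Patient 1: CrCl = (140 − 82) × 117.8 / (72 × 2.2) = 6832.4 / 158.40 ≈ 43.1 mL/min
Patient 2: CrCl = (140 − 67) × 91.1 / (72 × 3.4) = 6650.3 / 244.80 ≈ 27.2 mL/min
|43.1 − 27.2| = 15.9 mL/min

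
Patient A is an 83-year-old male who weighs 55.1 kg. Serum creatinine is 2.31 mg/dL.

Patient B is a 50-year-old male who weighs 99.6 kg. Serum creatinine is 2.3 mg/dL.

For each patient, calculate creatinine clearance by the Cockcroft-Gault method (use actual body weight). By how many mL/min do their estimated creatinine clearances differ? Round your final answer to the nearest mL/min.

Patient A: CrCl = (140 − 83) × 55.1 / (72 × 2.31) = 3140.7 / 166.32 ≈ 18.9 mL/min
Patient B: CrCl = (140 − 50) × 99.6 / (72 × 2.3) = 8964.0 / 165.60 ≈ 54.1 mL/min
|18.9 − 54.1| = 35.2 mL/min

35 mL/min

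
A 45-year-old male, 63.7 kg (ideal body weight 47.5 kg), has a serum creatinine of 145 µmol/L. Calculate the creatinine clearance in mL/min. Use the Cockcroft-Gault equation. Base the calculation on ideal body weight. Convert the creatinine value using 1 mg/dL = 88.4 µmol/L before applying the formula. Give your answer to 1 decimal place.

38.2 mL/min

SCr = 145 / 88.4 = 1.64 mg/dL
CrCl = (140 − 45) × 47.5 / (72 × 1.64) = 4512.5 / 118.08 ≈ 38.2 mL/min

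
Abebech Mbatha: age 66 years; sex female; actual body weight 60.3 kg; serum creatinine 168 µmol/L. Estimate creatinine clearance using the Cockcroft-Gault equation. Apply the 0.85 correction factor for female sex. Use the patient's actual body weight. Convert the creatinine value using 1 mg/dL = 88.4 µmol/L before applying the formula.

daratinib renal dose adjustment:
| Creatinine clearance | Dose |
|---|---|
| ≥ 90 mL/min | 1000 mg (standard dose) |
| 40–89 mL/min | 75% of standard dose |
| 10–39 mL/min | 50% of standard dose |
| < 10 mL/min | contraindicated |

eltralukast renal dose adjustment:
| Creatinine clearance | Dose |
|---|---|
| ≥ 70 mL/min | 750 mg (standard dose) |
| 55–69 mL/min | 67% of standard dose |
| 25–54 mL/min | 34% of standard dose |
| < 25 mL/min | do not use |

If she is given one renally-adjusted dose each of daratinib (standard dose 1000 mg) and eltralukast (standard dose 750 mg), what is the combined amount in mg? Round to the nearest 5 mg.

755 mg

SCr = 168 / 88.4 = 1.9 mg/dL
CrCl = (140 − 66) × 60.3 / (72 × 1.9) × 0.85 = 4462.2 / 136.80 × 0.85 ≈ 27.7 mL/min
CrCl ≈ 28 mL/min.
daratinib: 10–39 mL/min → 50% of 1000 mg = 500 mg.
eltralukast: 25–54 mL/min → 34% of 750 mg = 255 mg.
Total = 500 + 255 = 755 mg.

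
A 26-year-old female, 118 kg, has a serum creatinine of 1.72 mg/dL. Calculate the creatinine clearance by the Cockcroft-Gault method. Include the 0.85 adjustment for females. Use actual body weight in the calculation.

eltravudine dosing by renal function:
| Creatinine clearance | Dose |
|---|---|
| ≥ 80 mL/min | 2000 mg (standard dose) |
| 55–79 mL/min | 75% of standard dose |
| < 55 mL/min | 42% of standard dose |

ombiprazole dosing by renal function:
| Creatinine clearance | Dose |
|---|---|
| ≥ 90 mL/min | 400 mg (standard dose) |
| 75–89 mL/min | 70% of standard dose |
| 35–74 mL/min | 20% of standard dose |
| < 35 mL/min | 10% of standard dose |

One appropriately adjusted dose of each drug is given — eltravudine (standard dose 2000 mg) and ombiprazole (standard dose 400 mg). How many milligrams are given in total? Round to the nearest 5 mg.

2400 mg

CrCl = (140 − 26) × 118 / (72 × 1.72) × 0.85 = 13452.0 / 123.84 × 0.85 ≈ 92.3 mL/min
CrCl ≈ 92 mL/min.
eltravudine: ≥ 80 mL/min → 100% of 2000 mg = 2000 mg.
ombiprazole: ≥ 90 mL/min → 100% of 400 mg = 400 mg.
Total = 2000 + 400 = 2400 mg.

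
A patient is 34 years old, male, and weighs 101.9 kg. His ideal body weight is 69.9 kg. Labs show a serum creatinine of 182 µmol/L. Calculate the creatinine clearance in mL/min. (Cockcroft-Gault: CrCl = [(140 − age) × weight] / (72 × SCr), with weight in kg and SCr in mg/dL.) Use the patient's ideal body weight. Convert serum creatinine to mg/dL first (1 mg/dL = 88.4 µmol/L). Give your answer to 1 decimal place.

50.0 mL/min

SCr = 182 / 88.4 = 2.059 mg/dL
CrCl = (140 − 34) × 69.9 / (72 × 2.059) = 7409.4 / 148.25 ≈ 50.0 mL/min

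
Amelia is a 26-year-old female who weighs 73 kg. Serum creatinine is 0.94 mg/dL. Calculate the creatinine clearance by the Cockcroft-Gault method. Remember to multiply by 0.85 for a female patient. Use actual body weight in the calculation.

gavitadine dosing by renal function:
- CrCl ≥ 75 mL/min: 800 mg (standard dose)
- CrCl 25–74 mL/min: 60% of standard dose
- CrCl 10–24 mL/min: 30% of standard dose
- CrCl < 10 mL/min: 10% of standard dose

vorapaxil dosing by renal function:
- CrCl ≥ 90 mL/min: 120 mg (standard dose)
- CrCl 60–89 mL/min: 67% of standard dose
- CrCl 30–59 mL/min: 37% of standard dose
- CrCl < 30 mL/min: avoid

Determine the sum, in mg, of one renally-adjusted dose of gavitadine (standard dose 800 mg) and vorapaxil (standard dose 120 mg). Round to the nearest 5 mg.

920 mg

CrCl = (140 − 26) × 73 / (72 × 0.94) × 0.85 = 8322.0 / 67.68 × 0.85 ≈ 104.5 mL/min
CrCl ≈ 105 mL/min.
gavitadine: ≥ 75 mL/min → 100% of 800 mg = 800 mg.
vorapaxil: ≥ 90 mL/min → 100% of 120 mg = 120 mg.
Total = 800 + 120 = 920 mg.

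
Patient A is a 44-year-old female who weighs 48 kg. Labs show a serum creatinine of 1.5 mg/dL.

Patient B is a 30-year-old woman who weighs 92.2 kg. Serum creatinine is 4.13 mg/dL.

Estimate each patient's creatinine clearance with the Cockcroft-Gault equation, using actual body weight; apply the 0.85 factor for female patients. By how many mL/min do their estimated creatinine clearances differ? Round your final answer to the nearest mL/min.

7 mL/min

Patient A: CrCl = (140 − 44) × 48 / (72 × 1.5) × 0.85 = 4608.0 / 108.00 × 0.85 ≈ 36.3 mL/min
Patient B: CrCl = (140 − 30) × 92.2 / (72 × 4.13) × 0.85 = 10142.0 / 297.36 × 0.85 ≈ 29.0 mL/min
|36.3 − 29.0| = 7.3 mL/min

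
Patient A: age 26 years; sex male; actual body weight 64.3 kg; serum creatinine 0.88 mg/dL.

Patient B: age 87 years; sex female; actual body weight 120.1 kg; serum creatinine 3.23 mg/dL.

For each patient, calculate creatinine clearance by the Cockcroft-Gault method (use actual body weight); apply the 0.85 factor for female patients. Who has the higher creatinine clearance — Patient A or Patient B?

Patient A: CrCl = (140 − 26) × 64.3 / (72 × 0.88) = 7330.2 / 63.36 ≈ 115.7 mL/min
Patient B: CrCl = (140 − 87) × 120.1 / (72 × 3.23) × 0.85 = 6365.3 / 232.56 × 0.85 ≈ 23.3 mL/min
115.7 vs 23.3 mL/min → Patient A is higher.

Patient A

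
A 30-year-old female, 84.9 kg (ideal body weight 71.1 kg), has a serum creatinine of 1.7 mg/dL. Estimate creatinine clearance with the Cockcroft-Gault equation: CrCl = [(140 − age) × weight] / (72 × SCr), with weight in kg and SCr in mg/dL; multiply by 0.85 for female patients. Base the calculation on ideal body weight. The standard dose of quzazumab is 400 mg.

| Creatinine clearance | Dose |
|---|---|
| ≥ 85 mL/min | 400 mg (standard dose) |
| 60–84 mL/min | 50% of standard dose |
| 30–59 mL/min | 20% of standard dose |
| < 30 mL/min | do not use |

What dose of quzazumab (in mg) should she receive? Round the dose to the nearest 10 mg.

80 mg

CrCl = (140 − 30) × 71.1 / (72 × 1.7) × 0.85 = 7821.0 / 122.40 × 0.85 ≈ 54.3 mL/min
CrCl ≈ 54 mL/min → bracket 30–59 mL/min.
20% of 400 mg = 80 mg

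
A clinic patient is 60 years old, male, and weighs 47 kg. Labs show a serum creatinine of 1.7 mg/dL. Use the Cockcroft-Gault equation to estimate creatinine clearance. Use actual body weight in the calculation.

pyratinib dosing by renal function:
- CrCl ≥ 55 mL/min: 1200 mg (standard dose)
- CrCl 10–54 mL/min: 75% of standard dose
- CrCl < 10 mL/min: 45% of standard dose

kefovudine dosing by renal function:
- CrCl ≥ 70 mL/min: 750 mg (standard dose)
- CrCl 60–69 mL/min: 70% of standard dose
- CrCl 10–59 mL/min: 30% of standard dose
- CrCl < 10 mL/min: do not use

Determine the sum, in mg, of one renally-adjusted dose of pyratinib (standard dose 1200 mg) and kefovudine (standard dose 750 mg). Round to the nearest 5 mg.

CrCl = (140 − 60) × 47 / (72 × 1.7) = 3760.0 / 122.40 ≈ 30.7 mL/min
CrCl ≈ 31 mL/min.
pyratinib: 10–54 mL/min → 75% of 1200 mg = 900 mg.
kefovudine: 10–59 mL/min → 30% of 750 mg = 225 mg.
Total = 900 + 225 = 1125 mg.

1125 mg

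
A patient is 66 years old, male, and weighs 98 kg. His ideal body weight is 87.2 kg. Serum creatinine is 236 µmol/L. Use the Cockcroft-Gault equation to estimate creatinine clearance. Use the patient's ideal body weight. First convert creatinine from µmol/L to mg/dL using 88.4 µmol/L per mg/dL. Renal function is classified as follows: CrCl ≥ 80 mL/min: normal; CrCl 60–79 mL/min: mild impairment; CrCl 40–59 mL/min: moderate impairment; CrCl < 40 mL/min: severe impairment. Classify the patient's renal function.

SCr = 236 / 88.4 = 2.67 mg/dL
CrCl = (140 − 66) × 87.2 / (72 × 2.67) = 6452.8 / 192.24 ≈ 33.6 mL/min
34 mL/min falls in the 'severe impairment' range.

severe impairment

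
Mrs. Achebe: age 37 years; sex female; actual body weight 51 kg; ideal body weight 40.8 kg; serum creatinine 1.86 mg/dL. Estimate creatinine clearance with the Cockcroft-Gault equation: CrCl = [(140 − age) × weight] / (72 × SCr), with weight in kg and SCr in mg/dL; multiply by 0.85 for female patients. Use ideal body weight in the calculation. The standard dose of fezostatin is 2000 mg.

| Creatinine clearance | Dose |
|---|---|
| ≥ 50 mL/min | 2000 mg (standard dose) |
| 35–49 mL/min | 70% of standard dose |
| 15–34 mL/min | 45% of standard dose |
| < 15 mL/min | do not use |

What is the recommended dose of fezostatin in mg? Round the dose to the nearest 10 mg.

900 mg

CrCl = (140 − 37) × 40.8 / (72 × 1.86) × 0.85 = 4202.4 / 133.92 × 0.85 ≈ 26.7 mL/min
CrCl ≈ 27 mL/min → bracket 15–34 mL/min.
45% of 2000 mg = 900 mg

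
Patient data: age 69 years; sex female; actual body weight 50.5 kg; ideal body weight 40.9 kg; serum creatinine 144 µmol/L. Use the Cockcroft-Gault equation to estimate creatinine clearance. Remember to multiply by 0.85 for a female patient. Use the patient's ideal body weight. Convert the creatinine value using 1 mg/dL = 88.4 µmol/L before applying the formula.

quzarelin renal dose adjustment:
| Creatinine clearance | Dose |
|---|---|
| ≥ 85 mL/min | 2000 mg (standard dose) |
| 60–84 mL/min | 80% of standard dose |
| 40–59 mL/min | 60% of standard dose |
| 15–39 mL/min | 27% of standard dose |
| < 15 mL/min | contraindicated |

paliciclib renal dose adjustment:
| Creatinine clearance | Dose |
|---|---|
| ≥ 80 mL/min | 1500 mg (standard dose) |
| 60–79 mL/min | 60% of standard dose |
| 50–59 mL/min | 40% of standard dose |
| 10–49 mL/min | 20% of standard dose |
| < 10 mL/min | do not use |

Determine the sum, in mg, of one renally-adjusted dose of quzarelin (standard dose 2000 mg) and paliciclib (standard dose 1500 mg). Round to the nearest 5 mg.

840 mg

SCr = 144 / 88.4 = 1.629 mg/dL
CrCl = (140 − 69) × 40.9 / (72 × 1.629) × 0.85 = 2903.9 / 117.29 × 0.85 ≈ 21.0 mL/min
CrCl ≈ 21 mL/min.
quzarelin: 15–39 mL/min → 27% of 2000 mg = 540 mg.
paliciclib: 10–49 mL/min → 20% of 1500 mg = 300 mg.
Total = 540 + 300 = 840 mg.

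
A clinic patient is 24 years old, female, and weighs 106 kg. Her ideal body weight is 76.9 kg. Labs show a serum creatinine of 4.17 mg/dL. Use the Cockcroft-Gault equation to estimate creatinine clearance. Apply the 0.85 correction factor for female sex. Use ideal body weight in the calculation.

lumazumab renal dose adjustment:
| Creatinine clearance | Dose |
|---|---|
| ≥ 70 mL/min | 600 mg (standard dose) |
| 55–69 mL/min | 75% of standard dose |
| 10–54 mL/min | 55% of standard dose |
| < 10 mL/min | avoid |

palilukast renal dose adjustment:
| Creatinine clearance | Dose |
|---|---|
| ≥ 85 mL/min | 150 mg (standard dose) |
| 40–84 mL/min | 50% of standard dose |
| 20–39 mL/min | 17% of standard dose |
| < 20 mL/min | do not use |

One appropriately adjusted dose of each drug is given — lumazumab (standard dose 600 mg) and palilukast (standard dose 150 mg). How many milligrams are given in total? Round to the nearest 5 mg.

CrCl = (140 − 24) × 76.9 / (72 × 4.17) × 0.85 = 8920.4 / 300.24 × 0.85 ≈ 25.3 mL/min
CrCl ≈ 25 mL/min.
lumazumab: 10–54 mL/min → 55% of 600 mg = 330 mg.
palilukast: 20–39 mL/min → 17% of 150 mg = 25.5 mg.
Total = 330 + 25.5 = 355.5 mg.

355 mg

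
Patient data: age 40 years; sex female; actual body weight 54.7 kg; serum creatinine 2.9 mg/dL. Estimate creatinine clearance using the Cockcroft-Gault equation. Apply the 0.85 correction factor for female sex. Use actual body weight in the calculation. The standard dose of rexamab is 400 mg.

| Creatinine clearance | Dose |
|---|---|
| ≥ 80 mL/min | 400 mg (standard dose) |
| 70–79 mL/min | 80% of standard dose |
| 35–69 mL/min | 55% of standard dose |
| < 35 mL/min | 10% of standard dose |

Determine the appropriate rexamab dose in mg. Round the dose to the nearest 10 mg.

CrCl = (140 − 40) × 54.7 / (72 × 2.9) × 0.85 = 5470.0 / 208.80 × 0.85 ≈ 22.3 mL/min
CrCl ≈ 22 mL/min → bracket < 35 mL/min.
10% of 400 mg = 40 mg

40 mg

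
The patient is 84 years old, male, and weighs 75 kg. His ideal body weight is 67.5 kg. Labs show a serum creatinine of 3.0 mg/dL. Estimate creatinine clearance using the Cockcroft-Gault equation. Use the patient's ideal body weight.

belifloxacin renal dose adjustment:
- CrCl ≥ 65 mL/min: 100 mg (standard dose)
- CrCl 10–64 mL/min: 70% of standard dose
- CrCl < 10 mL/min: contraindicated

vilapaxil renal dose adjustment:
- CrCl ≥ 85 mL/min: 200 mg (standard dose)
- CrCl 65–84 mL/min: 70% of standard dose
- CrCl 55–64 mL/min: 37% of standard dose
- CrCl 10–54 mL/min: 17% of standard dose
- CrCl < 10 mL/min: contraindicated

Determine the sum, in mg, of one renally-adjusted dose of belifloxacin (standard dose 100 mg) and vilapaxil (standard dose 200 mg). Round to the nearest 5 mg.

CrCl = (140 − 84) × 67.5 / (72 × 3) = 3780.0 / 216.00 ≈ 17.5 mL/min
CrCl ≈ 18 mL/min.
belifloxacin: 10–64 mL/min → 70% of 100 mg = 70 mg.
vilapaxil: 10–54 mL/min → 17% of 200 mg = 34 mg.
Total = 70 + 34 = 104 mg.

105 mg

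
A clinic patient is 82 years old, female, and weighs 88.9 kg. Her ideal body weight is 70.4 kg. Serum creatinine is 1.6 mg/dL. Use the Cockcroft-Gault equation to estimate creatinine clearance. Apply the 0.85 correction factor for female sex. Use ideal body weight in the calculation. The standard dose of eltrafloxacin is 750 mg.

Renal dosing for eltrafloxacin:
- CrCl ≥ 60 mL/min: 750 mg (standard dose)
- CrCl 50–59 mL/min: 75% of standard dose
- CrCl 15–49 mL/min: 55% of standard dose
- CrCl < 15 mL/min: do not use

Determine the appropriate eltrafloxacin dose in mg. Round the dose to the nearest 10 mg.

CrCl = (140 − 82) × 70.4 / (72 × 1.6) × 0.85 = 4083.2 / 115.20 × 0.85 ≈ 30.1 mL/min
CrCl ≈ 30 mL/min → bracket 15–49 mL/min.
55% of 750 mg = 412.5 mg → 410 mg

410 mg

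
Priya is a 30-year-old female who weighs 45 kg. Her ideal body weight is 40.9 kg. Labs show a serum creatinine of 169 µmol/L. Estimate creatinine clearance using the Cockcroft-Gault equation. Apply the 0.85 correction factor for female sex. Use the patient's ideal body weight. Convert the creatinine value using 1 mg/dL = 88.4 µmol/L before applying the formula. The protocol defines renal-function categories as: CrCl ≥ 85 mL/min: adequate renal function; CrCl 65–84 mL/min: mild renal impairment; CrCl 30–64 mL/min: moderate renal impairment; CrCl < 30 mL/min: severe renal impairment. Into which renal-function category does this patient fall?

severe renal impairment

SCr = 169 / 88.4 = 1.912 mg/dL
CrCl = (140 − 30) × 40.9 / (72 × 1.912) × 0.85 = 4499.0 / 137.66 × 0.85 ≈ 27.8 mL/min
28 mL/min falls in the 'severe renal impairment' range.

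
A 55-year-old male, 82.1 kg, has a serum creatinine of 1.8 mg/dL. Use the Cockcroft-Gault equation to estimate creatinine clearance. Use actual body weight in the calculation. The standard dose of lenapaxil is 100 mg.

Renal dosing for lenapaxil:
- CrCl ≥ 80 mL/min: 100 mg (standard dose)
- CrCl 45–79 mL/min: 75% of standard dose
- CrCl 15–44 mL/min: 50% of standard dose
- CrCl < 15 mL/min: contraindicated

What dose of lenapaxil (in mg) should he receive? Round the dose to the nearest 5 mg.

75 mg

CrCl = (140 − 55) × 82.1 / (72 × 1.8) = 6978.5 / 129.60 ≈ 53.8 mL/min
CrCl ≈ 54 mL/min → bracket 45–79 mL/min.
75% of 100 mg = 75 mg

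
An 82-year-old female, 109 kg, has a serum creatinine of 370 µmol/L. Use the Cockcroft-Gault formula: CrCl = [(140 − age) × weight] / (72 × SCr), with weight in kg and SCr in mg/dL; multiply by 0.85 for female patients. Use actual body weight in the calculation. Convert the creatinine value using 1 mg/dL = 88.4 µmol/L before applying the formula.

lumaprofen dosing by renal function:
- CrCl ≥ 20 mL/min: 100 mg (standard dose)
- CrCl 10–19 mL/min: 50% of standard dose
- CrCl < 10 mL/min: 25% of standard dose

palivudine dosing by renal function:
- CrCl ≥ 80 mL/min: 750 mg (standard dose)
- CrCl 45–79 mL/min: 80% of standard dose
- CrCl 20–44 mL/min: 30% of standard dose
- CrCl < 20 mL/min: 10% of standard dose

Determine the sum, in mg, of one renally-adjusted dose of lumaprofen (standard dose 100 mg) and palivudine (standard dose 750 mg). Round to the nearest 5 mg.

SCr = 370 / 88.4 = 4.186 mg/dL
CrCl = (140 − 82) × 109 / (72 × 4.186) × 0.85 = 6322.0 / 301.39 × 0.85 ≈ 17.8 mL/min
CrCl ≈ 18 mL/min.
lumaprofen: 10–19 mL/min → 50% of 100 mg = 50 mg.
palivudine: < 20 mL/min → 10% of 750 mg = 75 mg.
Total = 50 + 75 = 125 mg.

125 mg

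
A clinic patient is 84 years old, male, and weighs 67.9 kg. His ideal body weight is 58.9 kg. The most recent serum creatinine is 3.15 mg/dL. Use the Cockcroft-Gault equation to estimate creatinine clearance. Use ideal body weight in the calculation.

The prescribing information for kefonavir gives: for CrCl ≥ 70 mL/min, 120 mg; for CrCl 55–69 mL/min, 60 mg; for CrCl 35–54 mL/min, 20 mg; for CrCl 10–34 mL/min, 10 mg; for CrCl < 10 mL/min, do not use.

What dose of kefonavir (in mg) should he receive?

CrCl = (140 − 84) × 58.9 / (72 × 3.15) = 3298.4 / 226.80 ≈ 14.5 mL/min
CrCl ≈ 15 mL/min → bracket 10–34 mL/min.
Dose for this bracket: 10 mg.

10 mg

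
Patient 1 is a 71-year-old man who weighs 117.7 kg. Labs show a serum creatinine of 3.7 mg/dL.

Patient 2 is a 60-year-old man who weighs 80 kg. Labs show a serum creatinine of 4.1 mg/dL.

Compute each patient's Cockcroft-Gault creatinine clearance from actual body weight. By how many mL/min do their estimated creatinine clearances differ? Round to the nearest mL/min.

Patient 1: CrCl = (140 − 71) × 117.7 / (72 × 3.7) = 8121.3 / 266.40 ≈ 30.5 mL/min
Patient 2: CrCl = (140 − 60) × 80 / (72 × 4.1) = 6400.0 / 295.20 ≈ 21.7 mL/min
|30.5 − 21.7| = 8.8 mL/min

9 mL/min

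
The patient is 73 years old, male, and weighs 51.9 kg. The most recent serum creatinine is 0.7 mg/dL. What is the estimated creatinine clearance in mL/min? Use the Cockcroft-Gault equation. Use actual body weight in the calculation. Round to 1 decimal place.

69.0 mL/min

CrCl = (140 − 73) × 51.9 / (72 × 0.7) = 3477.3 / 50.40 ≈ 69.0 mL/min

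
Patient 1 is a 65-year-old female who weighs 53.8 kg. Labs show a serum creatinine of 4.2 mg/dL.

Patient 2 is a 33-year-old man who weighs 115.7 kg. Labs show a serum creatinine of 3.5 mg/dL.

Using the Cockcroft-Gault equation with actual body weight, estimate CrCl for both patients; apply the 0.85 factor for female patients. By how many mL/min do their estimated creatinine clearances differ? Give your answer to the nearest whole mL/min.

38 mL/min

Patient 1: CrCl = (140 − 65) × 53.8 / (72 × 4.2) × 0.85 = 4035.0 / 302.40 × 0.85 ≈ 11.3 mL/min
Patient 2: CrCl = (140 − 33) × 115.7 / (72 × 3.5) = 12379.9 / 252.00 ≈ 49.1 mL/min
|11.3 − 49.1| = 37.8 mL/min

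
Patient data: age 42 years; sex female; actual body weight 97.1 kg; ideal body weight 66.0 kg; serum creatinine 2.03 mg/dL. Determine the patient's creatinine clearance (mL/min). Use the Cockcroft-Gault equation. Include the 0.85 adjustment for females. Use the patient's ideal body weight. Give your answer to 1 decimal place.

37.6 mL/min

CrCl = (140 − 42) × 66 / (72 × 2.03) × 0.85 = 6468.0 / 146.16 × 0.85 ≈ 37.6 mL/min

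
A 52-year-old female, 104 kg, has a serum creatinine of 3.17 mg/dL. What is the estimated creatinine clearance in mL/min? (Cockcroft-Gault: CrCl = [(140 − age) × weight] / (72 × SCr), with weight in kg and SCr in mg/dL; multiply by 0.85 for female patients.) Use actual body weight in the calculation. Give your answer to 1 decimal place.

CrCl = (140 − 52) × 104 / (72 × 3.17) × 0.85 = 9152.0 / 228.24 × 0.85 ≈ 34.1 mL/min

34.1 mL/min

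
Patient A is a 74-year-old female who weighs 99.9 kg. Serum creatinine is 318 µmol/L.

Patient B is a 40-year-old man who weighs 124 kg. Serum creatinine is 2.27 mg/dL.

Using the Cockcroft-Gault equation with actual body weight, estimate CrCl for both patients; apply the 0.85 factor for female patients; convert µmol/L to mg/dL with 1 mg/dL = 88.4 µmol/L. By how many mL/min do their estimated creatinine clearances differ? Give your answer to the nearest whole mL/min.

Patient A: SCr = 318 / 88.4 = 3.597 mg/dL
Patient A: CrCl = (140 − 74) × 99.9 / (72 × 3.597) × 0.85 = 6593.4 / 258.98 × 0.85 ≈ 21.6 mL/min
Patient B: CrCl = (140 − 40) × 124 / (72 × 2.27) = 12400.0 / 163.44 ≈ 75.9 mL/min
|21.6 − 75.9| = 54.3 mL/min

54 mL/min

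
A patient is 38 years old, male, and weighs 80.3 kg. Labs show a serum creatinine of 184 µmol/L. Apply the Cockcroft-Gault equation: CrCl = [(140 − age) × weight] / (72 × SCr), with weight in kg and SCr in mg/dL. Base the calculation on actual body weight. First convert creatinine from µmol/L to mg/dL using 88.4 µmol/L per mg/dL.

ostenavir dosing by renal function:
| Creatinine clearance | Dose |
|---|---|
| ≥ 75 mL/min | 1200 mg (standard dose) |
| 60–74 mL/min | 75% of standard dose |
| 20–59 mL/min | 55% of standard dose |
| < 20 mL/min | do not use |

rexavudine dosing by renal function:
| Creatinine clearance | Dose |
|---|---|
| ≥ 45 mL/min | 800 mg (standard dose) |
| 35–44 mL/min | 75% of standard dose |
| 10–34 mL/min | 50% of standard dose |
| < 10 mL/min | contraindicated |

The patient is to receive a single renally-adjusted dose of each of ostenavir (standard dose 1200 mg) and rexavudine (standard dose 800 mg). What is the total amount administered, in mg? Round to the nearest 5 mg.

SCr = 184 / 88.4 = 2.081 mg/dL
CrCl = (140 − 38) × 80.3 / (72 × 2.081) = 8190.6 / 149.83 ≈ 54.7 mL/min
CrCl ≈ 55 mL/min.
ostenavir: 20–59 mL/min → 55% of 1200 mg = 660 mg.
rexavudine: ≥ 45 mL/min → 100% of 800 mg = 800 mg.
Total = 660 + 800 = 1460 mg.

1460 mg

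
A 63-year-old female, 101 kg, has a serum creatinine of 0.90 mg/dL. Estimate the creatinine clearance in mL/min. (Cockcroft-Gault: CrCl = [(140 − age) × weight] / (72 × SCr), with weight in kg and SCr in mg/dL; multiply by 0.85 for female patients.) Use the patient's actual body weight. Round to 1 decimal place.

102.0 mL/min

CrCl = (140 − 63) × 101 / (72 × 0.9) × 0.85 = 7777.0 / 64.80 × 0.85 ≈ 102.0 mL/min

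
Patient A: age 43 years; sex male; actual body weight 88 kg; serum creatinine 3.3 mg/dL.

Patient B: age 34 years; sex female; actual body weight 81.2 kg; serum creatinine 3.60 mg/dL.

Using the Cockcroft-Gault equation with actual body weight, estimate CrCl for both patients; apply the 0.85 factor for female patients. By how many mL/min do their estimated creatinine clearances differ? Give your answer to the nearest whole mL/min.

Patient A: CrCl = (140 − 43) × 88 / (72 × 3.3) = 8536.0 / 237.60 ≈ 35.9 mL/min
Patient B: CrCl = (140 − 34) × 81.2 / (72 × 3.6) × 0.85 = 8607.2 / 259.20 × 0.85 ≈ 28.2 mL/min
|35.9 − 28.2| = 7.7 mL/min

8 mL/min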